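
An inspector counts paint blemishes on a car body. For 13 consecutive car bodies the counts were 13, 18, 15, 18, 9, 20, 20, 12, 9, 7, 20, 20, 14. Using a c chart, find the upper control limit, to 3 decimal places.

26.619

c̄ = (13 + 18 + 15 + 18 + 9 + 20 + 20 + 12 + 9 + 7 + 20 + 20 + 14) / 13 = 195 / 13 = 15.0000
UCL = c̄ + 3√c̄ = 15.0000 + 3 × √15.0000 = 15.0000 + 3 × 3.8730 = 26.6190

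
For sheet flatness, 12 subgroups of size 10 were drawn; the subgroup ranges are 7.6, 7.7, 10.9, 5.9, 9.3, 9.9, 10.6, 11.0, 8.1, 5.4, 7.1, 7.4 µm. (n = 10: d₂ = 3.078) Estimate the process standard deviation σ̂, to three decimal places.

2.732

R̄ = (7.6 + 7.7 + 10.9 + 5.9 + 9.3 + 9.9 + 10.6 + 11.0 + 8.1 + 5.4 + 7.1 + 7.4) / 12 = 8.4083
σ̂ = R̄ / d₂ = 8.4083 / 3.078 = 2.7318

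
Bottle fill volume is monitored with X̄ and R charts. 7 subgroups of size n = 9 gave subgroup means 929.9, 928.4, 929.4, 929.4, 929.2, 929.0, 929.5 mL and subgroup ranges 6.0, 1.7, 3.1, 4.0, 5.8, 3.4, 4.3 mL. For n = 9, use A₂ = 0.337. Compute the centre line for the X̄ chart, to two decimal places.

X̄̄ = (929.9 + 928.4 + 929.4 + 929.4 + 929.2 + 929.0 + 929.5) / 7 = 6504.8000 / 7 = 929.2571
CL = X̄̄ = 929.2571

929.26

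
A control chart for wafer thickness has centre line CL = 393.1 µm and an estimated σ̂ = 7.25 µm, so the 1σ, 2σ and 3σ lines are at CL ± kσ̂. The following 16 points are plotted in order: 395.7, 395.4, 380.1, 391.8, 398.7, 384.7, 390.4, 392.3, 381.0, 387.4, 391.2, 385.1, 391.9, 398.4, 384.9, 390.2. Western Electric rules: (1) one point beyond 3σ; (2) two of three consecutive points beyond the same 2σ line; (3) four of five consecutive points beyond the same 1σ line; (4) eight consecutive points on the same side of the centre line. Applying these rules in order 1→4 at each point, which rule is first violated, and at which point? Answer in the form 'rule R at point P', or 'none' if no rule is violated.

Zone of each point (C = within 1σ̂, B = 1σ̂–2σ̂, A = 2σ̂–3σ̂, * = beyond 3σ̂; sign = side of CL): 1:+C, 2:+C, 3:-B, 4:-C, 5:+C, 6:-B, 7:-C, 8:-C, 9:-B, 10:-C, 11:-C, 12:-B, 13:-C, 14:+C, 15:-B, 16:-C
Rule 4 (eight consecutive points on the same side of the centre line) is satisfied at point 13.

rule 4 at point 13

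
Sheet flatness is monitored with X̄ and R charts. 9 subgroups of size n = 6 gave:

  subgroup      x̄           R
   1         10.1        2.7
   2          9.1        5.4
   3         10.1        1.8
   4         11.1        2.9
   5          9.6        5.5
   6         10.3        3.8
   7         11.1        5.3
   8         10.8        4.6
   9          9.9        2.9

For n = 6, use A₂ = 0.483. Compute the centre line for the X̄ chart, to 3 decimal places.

X̄̄ = (10.1 + 9.1 + 10.1 + 11.1 + 9.6 + 10.3 + 11.1 + 10.8 + 9.9) / 9 = 92.1000 / 9 = 10.2333
CL = X̄̄ = 10.2333

10.233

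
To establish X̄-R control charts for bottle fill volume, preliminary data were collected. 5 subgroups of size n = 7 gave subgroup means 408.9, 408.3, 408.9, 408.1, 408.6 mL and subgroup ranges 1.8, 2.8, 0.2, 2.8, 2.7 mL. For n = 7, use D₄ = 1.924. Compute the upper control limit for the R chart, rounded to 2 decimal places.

R̄ = (1.8 + 2.8 + 0.2 + 2.8 + 2.7) / 5 = 10.3000 / 5 = 2.0600
UCL_R = D₄·R̄ = 1.924 × 2.0600 = 3.9634

3.96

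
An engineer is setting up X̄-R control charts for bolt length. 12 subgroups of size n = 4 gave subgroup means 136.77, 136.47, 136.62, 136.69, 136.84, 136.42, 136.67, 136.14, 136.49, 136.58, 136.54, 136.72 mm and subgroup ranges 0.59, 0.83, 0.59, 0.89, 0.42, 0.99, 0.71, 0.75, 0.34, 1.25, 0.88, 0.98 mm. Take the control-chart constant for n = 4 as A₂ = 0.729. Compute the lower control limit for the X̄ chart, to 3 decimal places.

136.019

X̄̄ = (136.77 + 136.47 + 136.62 + 136.69 + 136.84 + 136.42 + 136.67 + 136.14 + 136.49 + 136.58 + 136.54 + 136.72) / 12 = 1638.9500 / 12 = 136.5792
R̄ = (0.59 + 0.83 + 0.59 + 0.89 + 0.42 + 0.99 + 0.71 + 0.75 + 0.34 + 1.25 + 0.88 + 0.98) / 12 = 9.2200 / 12 = 0.7683
LCL = X̄̄ − A₂·R̄ = 136.5792 − 0.729 × 0.7683 = 136.0191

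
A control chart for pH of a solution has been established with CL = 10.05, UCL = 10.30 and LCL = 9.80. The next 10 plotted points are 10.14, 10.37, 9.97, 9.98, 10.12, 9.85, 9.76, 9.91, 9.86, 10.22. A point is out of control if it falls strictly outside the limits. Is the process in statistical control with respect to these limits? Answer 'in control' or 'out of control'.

out of control

Compare each point to [9.80, 10.30]: sample 2 = 10.37 > UCL; sample 7 = 9.76 < LCL.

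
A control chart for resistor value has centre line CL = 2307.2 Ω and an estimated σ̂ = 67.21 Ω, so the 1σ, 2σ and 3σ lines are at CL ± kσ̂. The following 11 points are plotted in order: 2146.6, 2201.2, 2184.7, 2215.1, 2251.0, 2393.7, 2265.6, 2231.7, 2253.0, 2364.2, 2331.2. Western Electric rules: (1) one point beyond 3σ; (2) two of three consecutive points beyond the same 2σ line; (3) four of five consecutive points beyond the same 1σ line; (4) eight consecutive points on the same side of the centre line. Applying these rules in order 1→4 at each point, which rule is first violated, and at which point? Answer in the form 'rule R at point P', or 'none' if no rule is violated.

rule 3 at point 4

Zone of each point (C = within 1σ̂, B = 1σ̂–2σ̂, A = 2σ̂–3σ̂, * = beyond 3σ̂; sign = side of CL): 1:-A, 2:-B, 3:-B, 4:-B, 5:-C, 6:+B, 7:-C, 8:-B, 9:-C, 10:+C, 11:+C
Rule 3 (four of five consecutive points beyond the same 1σ limit) is satisfied at point 4.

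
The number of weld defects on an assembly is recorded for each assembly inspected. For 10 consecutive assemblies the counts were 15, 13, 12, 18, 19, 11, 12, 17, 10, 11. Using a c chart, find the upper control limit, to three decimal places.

24.945

c̄ = (15 + 13 + 12 + 18 + 19 + 11 + 12 + 17 + 10 + 11) / 10 = 138 / 10 = 13.8000
UCL = c̄ + 3√c̄ = 13.8000 + 3 × √13.8000 = 13.8000 + 3 × 3.7148 = 24.9445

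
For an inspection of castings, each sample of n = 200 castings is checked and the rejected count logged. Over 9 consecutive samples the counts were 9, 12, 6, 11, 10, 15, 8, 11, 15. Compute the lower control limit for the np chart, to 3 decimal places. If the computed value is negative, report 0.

1.198

p̄ = Σdᵢ / (k·n) = 97 / (9 × 200) = 0.05389
LCL = np̄ − 3·√(np̄(1−p̄)) = 10.7778 − 3 × 3.1933 = 1.1980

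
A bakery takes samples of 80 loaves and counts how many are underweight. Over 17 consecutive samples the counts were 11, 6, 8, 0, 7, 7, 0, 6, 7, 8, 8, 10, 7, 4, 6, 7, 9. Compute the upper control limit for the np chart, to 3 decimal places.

13.876

p̄ = Σdᵢ / (k·n) = 111 / (17 × 80) = 0.08162
UCL = np̄ + 3·√(np̄(1−p̄)) = 6.5294 + 3 × √(6.5294×0.91838) = 6.5294 + 3 × 2.4488 = 13.8757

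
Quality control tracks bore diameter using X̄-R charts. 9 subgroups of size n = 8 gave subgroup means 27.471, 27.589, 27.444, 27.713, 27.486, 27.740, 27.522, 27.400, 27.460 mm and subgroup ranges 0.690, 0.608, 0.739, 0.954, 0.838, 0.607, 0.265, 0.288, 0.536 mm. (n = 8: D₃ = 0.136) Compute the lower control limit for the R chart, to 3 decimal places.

0.083

R̄ = (0.690 + 0.608 + 0.739 + 0.954 + 0.838 + 0.607 + 0.265 + 0.288 + 0.536) / 9 = 5.5250 / 9 = 0.6139
LCL_R = D₃·R̄ = 0.136 × 0.6139 = 0.0835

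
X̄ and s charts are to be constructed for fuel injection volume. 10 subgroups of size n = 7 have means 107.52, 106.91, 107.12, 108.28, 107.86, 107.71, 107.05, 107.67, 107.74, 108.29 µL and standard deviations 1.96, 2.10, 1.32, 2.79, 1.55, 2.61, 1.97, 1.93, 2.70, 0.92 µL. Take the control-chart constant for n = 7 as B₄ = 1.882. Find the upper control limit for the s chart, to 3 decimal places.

3.736

s̄ = (1.96 + 2.10 + 1.32 + 2.79 + 1.55 + 2.61 + 1.97 + 1.93 + 2.70 + 0.92) / 10 = 1.9850
UCL_s = B₄·s̄ = 1.882 × 1.9850 = 3.7358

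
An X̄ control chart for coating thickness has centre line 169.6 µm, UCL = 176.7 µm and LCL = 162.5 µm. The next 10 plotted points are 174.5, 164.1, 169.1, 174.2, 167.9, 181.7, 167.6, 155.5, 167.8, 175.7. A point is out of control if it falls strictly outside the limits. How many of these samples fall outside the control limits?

Compare each point to [162.5, 176.7]: sample 6 = 181.7 > UCL; sample 8 = 155.5 < LCL.

2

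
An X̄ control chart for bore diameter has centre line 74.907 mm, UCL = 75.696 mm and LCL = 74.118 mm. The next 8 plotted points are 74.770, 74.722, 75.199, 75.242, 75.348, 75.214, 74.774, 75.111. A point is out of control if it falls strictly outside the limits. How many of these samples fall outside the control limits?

All 8 points lie within [74.118, 75.696].

0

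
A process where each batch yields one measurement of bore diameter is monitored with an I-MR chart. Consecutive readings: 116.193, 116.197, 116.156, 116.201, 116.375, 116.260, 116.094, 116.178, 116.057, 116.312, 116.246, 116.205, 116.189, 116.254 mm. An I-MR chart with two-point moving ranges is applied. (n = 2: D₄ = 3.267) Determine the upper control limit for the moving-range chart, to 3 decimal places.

Moving ranges: 0.004, 0.041, 0.045, 0.174, 0.115, 0.166, 0.084, 0.121, 0.255, 0.066, 0.041, 0.016, 0.065; M̄R̄ = 1.1930 / 13 = 0.0918
UCL_MR = D₄·M̄R̄ = 3.267 × 0.0918 = 0.2998

0.300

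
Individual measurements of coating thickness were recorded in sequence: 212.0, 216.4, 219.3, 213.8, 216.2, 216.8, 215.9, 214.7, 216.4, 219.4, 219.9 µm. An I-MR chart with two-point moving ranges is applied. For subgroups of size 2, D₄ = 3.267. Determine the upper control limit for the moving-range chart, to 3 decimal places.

7.547

Moving ranges: 4.4, 2.9, 5.5, 2.4, 0.6, 0.9, 1.2, 1.7, 3.0, 0.5; M̄R̄ = 23.1000 / 10 = 2.3100
UCL_MR = D₄·M̄R̄ = 3.267 × 2.3100 = 7.5468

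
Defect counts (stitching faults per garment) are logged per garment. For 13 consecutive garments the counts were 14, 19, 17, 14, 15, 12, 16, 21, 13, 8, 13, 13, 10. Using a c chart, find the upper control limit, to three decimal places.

25.548

c̄ = (14 + 19 + 17 + 14 + 15 + 12 + 16 + 21 + 13 + 8 + 13 + 13 + 10) / 13 = 185 / 13 = 14.2308
UCL = c̄ + 3√c̄ = 14.2308 + 3 × √14.2308 = 14.2308 + 3 × 3.7724 = 25.5479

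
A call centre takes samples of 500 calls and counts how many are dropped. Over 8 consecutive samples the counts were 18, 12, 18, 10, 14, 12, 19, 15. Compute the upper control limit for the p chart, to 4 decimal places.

0.0522

p̄ = Σdᵢ / (k·n) = 118 / (8 × 500) = 0.02950
UCL = p̄ + 3·√(p̄(1−p̄)/n) = 0.02950 + 3 × √(0.02950×0.97050/500) = 0.02950 + 3 × 0.00757 = 0.05220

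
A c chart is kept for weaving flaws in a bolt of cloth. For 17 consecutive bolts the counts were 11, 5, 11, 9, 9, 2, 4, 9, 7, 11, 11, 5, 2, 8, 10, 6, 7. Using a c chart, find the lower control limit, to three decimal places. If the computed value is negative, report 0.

c̄ = (11 + 5 + 11 + 9 + 9 + 2 + 4 + 9 + 7 + 11 + 11 + 5 + 2 + 8 + 10 + 6 + 7) / 17 = 127 / 17 = 7.4706
LCL = c̄ − 3√c̄ = 7.4706 − 3 × 2.7332 = -0.7291 → 0 (cannot be negative)

0.000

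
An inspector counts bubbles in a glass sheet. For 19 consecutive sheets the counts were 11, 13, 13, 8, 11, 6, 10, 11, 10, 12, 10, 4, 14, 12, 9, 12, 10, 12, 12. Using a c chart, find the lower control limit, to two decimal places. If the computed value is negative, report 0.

c̄ = (11 + 13 + 13 + 8 + 11 + 6 + 10 + 11 + 10 + 12 + 10 + 4 + 14 + 12 + 9 + 12 + 10 + 12 + 12) / 19 = 200 / 19 = 10.5263
LCL = c̄ − 3√c̄ = 10.5263 − 3 × 3.2444 = 0.7930

0.79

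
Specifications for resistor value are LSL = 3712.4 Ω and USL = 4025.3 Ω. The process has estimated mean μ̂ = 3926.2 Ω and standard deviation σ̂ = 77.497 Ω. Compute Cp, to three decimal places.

Cp = (USL − LSL) / (6σ̂) = (4025.3 − 3712.4) / (6 × 77.497) = 312.9000 / 464.9820 = 0.6729

0.673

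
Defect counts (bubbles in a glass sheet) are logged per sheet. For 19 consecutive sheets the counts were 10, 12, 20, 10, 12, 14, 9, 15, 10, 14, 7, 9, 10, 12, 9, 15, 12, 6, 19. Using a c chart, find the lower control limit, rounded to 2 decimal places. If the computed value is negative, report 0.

1.52

c̄ = (10 + 12 + 20 + 10 + 12 + 14 + 9 + 15 + 10 + 14 + 7 + 9 + 10 + 12 + 9 + 15 + 12 + 6 + 19) / 19 = 225 / 19 = 11.8421
LCL = c̄ − 3√c̄ = 11.8421 − 3 × 3.4412 = 1.5184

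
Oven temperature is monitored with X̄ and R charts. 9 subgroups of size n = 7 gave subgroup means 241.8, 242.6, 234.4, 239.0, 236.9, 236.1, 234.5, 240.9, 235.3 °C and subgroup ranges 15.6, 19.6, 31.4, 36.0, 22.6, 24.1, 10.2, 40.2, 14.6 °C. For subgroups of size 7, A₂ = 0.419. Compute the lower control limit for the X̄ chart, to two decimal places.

X̄̄ = (241.8 + 242.6 + 234.4 + 239.0 + 236.9 + 236.1 + 234.5 + 240.9 + 235.3) / 9 = 2141.5000 / 9 = 237.9444
R̄ = (15.6 + 19.6 + 31.4 + 36.0 + 22.6 + 24.1 + 10.2 + 40.2 + 14.6) / 9 = 214.3000 / 9 = 23.8111
LCL = X̄̄ − A₂·R̄ = 237.9444 − 0.419 × 23.8111 = 227.9676

227.97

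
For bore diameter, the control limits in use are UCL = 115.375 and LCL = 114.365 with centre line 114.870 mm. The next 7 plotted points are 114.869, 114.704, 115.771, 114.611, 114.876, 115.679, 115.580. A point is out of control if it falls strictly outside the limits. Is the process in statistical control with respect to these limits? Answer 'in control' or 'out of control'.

Compare each point to [114.365, 115.375]: sample 3 = 115.771 > UCL; sample 6 = 115.679 > UCL; sample 7 = 115.580 > UCL.

out of control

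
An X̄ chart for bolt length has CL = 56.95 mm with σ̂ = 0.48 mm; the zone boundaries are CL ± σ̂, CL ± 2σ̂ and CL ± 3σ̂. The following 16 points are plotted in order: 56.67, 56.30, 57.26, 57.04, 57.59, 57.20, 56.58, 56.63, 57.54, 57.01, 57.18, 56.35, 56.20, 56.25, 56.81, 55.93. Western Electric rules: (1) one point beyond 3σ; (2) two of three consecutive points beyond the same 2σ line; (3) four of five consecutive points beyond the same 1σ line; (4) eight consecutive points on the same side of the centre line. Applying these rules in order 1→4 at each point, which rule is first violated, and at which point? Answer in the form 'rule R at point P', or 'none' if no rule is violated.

rule 3 at point 16

Zone of each point (C = within 1σ̂, B = 1σ̂–2σ̂, A = 2σ̂–3σ̂, * = beyond 3σ̂; sign = side of CL): 1:-C, 2:-B, 3:+C, 4:+C, 5:+B, 6:+C, 7:-C, 8:-C, 9:+B, 10:+C, 11:+C, 12:-B, 13:-B, 14:-B, 15:-C, 16:-A
Rule 3 (four of five consecutive points beyond the same 1σ limit) is satisfied at point 16.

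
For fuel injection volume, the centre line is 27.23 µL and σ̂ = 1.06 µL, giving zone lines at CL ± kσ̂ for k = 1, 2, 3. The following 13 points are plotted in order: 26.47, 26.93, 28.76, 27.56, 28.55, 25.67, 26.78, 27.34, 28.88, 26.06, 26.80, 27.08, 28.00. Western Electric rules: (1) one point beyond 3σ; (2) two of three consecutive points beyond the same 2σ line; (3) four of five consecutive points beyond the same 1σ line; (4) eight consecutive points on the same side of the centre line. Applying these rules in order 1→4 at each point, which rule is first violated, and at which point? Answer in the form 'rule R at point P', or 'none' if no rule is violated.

Zone of each point (C = within 1σ̂, B = 1σ̂–2σ̂, A = 2σ̂–3σ̂, * = beyond 3σ̂; sign = side of CL): 1:-C, 2:-C, 3:+B, 4:+C, 5:+B, 6:-B, 7:-C, 8:+C, 9:+B, 10:-B, 11:-C, 12:-C, 13:+C
No rule fires across all 13 points.

none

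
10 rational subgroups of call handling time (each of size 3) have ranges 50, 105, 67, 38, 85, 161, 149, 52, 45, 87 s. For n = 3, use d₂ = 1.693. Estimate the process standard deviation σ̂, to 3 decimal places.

49.557

R̄ = (50 + 105 + 67 + 38 + 85 + 161 + 149 + 52 + 45 + 87) / 10 = 83.9000
σ̂ = R̄ / d₂ = 83.9000 / 1.693 = 49.5570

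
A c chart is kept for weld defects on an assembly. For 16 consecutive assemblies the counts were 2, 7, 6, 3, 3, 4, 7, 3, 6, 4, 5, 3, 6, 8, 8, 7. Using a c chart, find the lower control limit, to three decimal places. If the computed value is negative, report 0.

0.000

c̄ = (2 + 7 + 6 + 3 + 3 + 4 + 7 + 3 + 6 + 4 + 5 + 3 + 6 + 8 + 8 + 7) / 16 = 82 / 16 = 5.1250
LCL = c̄ − 3√c̄ = 5.1250 − 3 × 2.2638 = -1.6665 → 0 (cannot be negative)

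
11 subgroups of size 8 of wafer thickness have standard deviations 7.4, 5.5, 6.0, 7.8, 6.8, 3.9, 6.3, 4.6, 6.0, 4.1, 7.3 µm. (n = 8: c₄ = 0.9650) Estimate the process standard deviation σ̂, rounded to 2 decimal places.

s̄ = (7.4 + 5.5 + 6.0 + 7.8 + 6.8 + 3.9 + 6.3 + 4.6 + 6.0 + 4.1 + 7.3) / 11 = 5.9727
σ̂ = s̄ / c₄ = 5.9727 / 0.9650 = 6.1894

6.19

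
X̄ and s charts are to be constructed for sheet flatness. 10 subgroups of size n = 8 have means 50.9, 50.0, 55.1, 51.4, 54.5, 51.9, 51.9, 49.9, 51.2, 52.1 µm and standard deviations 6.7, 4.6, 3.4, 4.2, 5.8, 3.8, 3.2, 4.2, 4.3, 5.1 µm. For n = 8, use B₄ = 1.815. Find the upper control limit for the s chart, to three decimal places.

8.222

s̄ = (6.7 + 4.6 + 3.4 + 4.2 + 5.8 + 3.8 + 3.2 + 4.2 + 4.3 + 5.1) / 10 = 4.5300
UCL_s = B₄·s̄ = 1.815 × 4.5300 = 8.2219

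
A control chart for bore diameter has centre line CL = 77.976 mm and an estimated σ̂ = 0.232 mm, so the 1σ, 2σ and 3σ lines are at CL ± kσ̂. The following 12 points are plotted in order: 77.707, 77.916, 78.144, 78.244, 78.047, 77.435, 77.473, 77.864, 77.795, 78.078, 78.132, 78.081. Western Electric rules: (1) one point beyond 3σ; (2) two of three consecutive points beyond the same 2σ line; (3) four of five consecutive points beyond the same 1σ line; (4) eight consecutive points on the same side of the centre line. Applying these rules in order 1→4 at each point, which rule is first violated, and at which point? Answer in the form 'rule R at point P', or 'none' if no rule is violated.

Zone of each point (C = within 1σ̂, B = 1σ̂–2σ̂, A = 2σ̂–3σ̂, * = beyond 3σ̂; sign = side of CL): 1:-B, 2:-C, 3:+C, 4:+B, 5:+C, 6:-A, 7:-A, 8:-C, 9:-C, 10:+C, 11:+C, 12:+C
Rule 2 (two of three consecutive points beyond the same 2σ limit) is satisfied at point 7.

rule 2 at point 7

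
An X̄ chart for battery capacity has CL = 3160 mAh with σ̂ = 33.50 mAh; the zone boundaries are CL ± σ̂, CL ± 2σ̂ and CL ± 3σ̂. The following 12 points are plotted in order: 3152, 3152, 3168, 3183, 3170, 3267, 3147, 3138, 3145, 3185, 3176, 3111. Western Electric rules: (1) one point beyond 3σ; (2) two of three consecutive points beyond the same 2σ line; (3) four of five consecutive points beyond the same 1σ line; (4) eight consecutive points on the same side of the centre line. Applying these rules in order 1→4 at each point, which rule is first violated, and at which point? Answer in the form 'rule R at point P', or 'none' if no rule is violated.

rule 1 at point 6

Zone of each point (C = within 1σ̂, B = 1σ̂–2σ̂, A = 2σ̂–3σ̂, * = beyond 3σ̂; sign = side of CL): 1:-C, 2:-C, 3:+C, 4:+C, 5:+C, 6:+*, 7:-C, 8:-C, 9:-C, 10:+C, 11:+C, 12:-B
Rule 1 (one point beyond the 3σ limits) is satisfied at point 6.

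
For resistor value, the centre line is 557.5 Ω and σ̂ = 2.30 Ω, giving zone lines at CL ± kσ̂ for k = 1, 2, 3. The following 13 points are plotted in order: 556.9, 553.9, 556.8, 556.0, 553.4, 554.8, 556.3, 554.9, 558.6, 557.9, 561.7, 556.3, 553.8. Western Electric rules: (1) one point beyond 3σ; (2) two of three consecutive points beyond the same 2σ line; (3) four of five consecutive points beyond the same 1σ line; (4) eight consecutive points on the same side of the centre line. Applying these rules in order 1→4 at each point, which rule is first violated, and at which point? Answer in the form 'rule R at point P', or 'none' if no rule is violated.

Zone of each point (C = within 1σ̂, B = 1σ̂–2σ̂, A = 2σ̂–3σ̂, * = beyond 3σ̂; sign = side of CL): 1:-C, 2:-B, 3:-C, 4:-C, 5:-B, 6:-B, 7:-C, 8:-B, 9:+C, 10:+C, 11:+B, 12:-C, 13:-B
Rule 4 (eight consecutive points on the same side of the centre line) is satisfied at point 8.

rule 4 at point 8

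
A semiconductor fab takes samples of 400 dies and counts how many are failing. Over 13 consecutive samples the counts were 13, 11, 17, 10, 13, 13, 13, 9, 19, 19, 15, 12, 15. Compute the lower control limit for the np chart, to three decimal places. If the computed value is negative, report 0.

p̄ = Σdᵢ / (k·n) = 179 / (13 × 400) = 0.03442
LCL = np̄ − 3·√(np̄(1−p̄)) = 13.7692 − 3 × 3.6463 = 2.8304

2.830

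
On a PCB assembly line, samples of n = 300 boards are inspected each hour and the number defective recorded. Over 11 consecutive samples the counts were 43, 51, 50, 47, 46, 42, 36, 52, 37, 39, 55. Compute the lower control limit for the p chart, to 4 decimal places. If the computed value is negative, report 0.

p̄ = Σdᵢ / (k·n) = 498 / (11 × 300) = 0.15091
LCL = p̄ − 3·√(p̄(1−p̄)/n) = 0.15091 − 3 × 0.02067 = 0.08891

0.0889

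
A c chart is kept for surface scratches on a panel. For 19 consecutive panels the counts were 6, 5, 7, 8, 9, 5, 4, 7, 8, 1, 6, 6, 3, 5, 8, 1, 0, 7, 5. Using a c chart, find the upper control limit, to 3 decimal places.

12.233

c̄ = (6 + 5 + 7 + 8 + 9 + 5 + 4 + 7 + 8 + 1 + 6 + 6 + 3 + 5 + 8 + 1 + 0 + 7 + 5) / 19 = 101 / 19 = 5.3158
UCL = c̄ + 3√c̄ = 5.3158 + 3 × √5.3158 = 5.3158 + 3 × 2.3056 = 12.2326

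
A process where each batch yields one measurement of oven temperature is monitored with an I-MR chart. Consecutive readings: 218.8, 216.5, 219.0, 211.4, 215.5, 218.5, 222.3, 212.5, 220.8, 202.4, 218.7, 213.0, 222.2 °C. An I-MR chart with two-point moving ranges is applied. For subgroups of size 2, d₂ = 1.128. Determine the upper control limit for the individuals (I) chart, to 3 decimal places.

X̄ = (218.8 + 216.5 + 219.0 + 211.4 + 215.5 + 218.5 + 222.3 + 212.5 + 220.8 + 202.4 + 218.7 + 213.0 + 222.2) / 13 = 216.2769
Moving ranges: 2.3, 2.5, 7.6, 4.1, 3.0, 3.8, 9.8, 8.3, 18.4, 16.3, 5.7, 9.2; M̄R̄ = 91.0000 / 12 = 7.5833
UCL = X̄ + 3·M̄R̄/d₂ = 216.2769 + 3 × 7.5833 / 1.128 = 236.4454

236.445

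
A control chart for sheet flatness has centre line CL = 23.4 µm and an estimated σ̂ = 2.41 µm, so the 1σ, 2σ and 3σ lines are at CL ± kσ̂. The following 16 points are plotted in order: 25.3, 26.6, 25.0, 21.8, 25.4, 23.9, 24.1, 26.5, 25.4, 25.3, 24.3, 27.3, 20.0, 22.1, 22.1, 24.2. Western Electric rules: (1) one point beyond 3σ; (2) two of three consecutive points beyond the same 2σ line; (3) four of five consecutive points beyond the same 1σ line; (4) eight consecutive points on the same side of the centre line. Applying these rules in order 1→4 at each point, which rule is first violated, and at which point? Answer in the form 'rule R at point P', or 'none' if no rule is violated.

Zone of each point (C = within 1σ̂, B = 1σ̂–2σ̂, A = 2σ̂–3σ̂, * = beyond 3σ̂; sign = side of CL): 1:+C, 2:+B, 3:+C, 4:-C, 5:+C, 6:+C, 7:+C, 8:+B, 9:+C, 10:+C, 11:+C, 12:+B, 13:-B, 14:-C, 15:-C, 16:+C
Rule 4 (eight consecutive points on the same side of the centre line) is satisfied at point 12.

rule 4 at point 12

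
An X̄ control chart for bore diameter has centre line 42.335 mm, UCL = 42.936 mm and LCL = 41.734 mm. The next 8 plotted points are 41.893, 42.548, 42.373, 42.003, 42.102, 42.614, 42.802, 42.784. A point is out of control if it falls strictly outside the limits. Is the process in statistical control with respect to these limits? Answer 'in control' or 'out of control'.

in control

All 8 points lie within [41.734, 42.936].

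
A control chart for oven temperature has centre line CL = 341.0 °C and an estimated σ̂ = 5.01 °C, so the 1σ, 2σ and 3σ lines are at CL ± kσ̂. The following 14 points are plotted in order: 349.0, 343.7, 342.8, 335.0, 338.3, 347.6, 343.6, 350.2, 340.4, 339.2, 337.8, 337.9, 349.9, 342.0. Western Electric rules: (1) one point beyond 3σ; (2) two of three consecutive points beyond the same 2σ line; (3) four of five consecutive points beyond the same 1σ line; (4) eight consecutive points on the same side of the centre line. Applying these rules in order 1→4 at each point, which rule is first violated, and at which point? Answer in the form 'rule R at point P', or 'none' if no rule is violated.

none

Zone of each point (C = within 1σ̂, B = 1σ̂–2σ̂, A = 2σ̂–3σ̂, * = beyond 3σ̂; sign = side of CL): 1:+B, 2:+C, 3:+C, 4:-B, 5:-C, 6:+B, 7:+C, 8:+B, 9:-C, 10:-C, 11:-C, 12:-C, 13:+B, 14:+C
No rule fires across all 14 points.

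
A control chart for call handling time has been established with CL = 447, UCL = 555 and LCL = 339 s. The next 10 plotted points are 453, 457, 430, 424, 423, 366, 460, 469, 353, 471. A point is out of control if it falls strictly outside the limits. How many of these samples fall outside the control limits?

All 10 points lie within [339, 555].

0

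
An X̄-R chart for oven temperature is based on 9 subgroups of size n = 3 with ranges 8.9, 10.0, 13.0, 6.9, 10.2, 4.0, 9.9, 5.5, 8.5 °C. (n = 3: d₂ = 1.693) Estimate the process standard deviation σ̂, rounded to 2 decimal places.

5.05

R̄ = (8.9 + 10.0 + 13.0 + 6.9 + 10.2 + 4.0 + 9.9 + 5.5 + 8.5) / 9 = 8.5444
σ̂ = R̄ / d₂ = 8.5444 / 1.693 = 5.0469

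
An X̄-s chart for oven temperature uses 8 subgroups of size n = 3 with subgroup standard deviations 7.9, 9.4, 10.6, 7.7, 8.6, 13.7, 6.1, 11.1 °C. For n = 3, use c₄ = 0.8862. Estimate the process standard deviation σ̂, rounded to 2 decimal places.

s̄ = (7.9 + 9.4 + 10.6 + 7.7 + 8.6 + 13.7 + 6.1 + 11.1) / 8 = 9.3875
σ̂ = s̄ / c₄ = 9.3875 / 0.8862 = 10.5930

10.59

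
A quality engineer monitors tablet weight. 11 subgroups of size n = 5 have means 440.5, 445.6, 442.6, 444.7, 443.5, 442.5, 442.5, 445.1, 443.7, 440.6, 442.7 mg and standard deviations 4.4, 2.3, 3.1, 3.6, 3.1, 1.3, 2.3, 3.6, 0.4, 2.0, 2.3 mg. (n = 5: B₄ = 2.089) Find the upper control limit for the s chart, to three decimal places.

s̄ = (4.4 + 2.3 + 3.1 + 3.6 + 3.1 + 1.3 + 2.3 + 3.6 + 0.4 + 2.0 + 2.3) / 11 = 2.5818
UCL_s = B₄·s̄ = 2.089 × 2.5818 = 5.3934

5.393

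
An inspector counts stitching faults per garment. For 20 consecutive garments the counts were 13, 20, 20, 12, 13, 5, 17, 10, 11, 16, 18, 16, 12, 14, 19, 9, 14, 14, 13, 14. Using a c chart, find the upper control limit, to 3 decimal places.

c̄ = (13 + 20 + 20 + 12 + 13 + 5 + 17 + 10 + 11 + 16 + 18 + 16 + 12 + 14 + 19 + 9 + 14 + 14 + 13 + 14) / 20 = 280 / 20 = 14.0000
UCL = c̄ + 3√c̄ = 14.0000 + 3 × √14.0000 = 14.0000 + 3 × 3.7417 = 25.2250

25.225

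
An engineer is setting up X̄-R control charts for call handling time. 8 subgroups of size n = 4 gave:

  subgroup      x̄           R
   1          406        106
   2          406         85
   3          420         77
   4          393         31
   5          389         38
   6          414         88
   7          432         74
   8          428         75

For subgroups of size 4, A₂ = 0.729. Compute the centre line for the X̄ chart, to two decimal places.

X̄̄ = (406 + 406 + 420 + 393 + 389 + 414 + 432 + 428) / 8 = 3288.0000 / 8 = 411.0000
CL = X̄̄ = 411.0000

411.00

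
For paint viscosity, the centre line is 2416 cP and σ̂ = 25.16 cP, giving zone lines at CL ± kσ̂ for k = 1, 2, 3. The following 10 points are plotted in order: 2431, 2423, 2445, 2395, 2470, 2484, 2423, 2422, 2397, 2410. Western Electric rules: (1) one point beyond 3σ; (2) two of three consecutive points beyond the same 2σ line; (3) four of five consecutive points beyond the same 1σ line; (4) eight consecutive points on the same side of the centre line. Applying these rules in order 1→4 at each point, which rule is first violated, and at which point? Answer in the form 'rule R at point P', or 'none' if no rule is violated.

Zone of each point (C = within 1σ̂, B = 1σ̂–2σ̂, A = 2σ̂–3σ̂, * = beyond 3σ̂; sign = side of CL): 1:+C, 2:+C, 3:+B, 4:-C, 5:+A, 6:+A, 7:+C, 8:+C, 9:-C, 10:-C
Rule 2 (two of three consecutive points beyond the same 2σ limit) is satisfied at point 6.

rule 2 at point 6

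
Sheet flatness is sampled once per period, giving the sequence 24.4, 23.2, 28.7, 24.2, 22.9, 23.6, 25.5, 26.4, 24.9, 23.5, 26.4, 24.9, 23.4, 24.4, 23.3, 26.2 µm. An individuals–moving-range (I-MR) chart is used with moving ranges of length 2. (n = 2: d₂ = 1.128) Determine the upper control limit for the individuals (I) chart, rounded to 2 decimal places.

X̄ = (24.4 + 23.2 + 28.7 + 24.2 + 22.9 + 23.6 + 25.5 + 26.4 + 24.9 + 23.5 + 26.4 + 24.9 + 23.4 + 24.4 + 23.3 + 26.2) / 16 = 24.7437
Moving ranges: 1.2, 5.5, 4.5, 1.3, 0.7, 1.9, 0.9, 1.5, 1.4, 2.9, 1.5, 1.5, 1.0, 1.1, 2.9; M̄R̄ = 29.8000 / 15 = 1.9867
UCL = X̄ + 3·M̄R̄/d₂ = 24.7437 + 3 × 1.9867 / 1.128 = 30.0274

30.03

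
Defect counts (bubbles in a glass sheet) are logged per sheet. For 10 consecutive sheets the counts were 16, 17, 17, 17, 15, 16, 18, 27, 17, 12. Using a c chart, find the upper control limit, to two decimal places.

c̄ = (16 + 17 + 17 + 17 + 15 + 16 + 18 + 27 + 17 + 12) / 10 = 172 / 10 = 17.2000
UCL = c̄ + 3√c̄ = 17.2000 + 3 × √17.2000 = 17.2000 + 3 × 4.1473 = 29.6419

29.64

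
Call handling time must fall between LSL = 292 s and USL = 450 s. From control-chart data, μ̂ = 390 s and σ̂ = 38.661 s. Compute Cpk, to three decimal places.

Cpu = (USL − μ̂) / (3σ̂) = (450 − 390) / (3 × 38.661) = 0.5173; Cpl = (μ̂ − LSL) / (3σ̂) = (390 − 292) / (3 × 38.661) = 0.8450; Cpk = min(Cpu, Cpl) = 0.5173

0.517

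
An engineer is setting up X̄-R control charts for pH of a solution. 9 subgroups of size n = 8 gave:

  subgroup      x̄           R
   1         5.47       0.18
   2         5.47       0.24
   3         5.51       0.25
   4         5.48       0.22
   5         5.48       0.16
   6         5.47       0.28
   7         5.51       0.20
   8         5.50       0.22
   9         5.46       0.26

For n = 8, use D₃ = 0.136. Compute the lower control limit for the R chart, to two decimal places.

0.03

R̄ = (0.18 + 0.24 + 0.25 + 0.22 + 0.16 + 0.28 + 0.20 + 0.22 + 0.26) / 9 = 2.0100 / 9 = 0.2233
LCL_R = D₃·R̄ = 0.136 × 0.2233 = 0.0304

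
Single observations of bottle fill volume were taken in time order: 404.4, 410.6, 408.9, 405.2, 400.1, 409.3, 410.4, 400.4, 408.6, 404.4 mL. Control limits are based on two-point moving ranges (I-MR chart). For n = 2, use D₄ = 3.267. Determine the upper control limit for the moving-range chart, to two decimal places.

17.93

Moving ranges: 6.2, 1.7, 3.7, 5.1, 9.2, 1.1, 10.0, 8.2, 4.2; M̄R̄ = 49.4000 / 9 = 5.4889
UCL_MR = D₄·M̄R̄ = 3.267 × 5.4889 = 17.9322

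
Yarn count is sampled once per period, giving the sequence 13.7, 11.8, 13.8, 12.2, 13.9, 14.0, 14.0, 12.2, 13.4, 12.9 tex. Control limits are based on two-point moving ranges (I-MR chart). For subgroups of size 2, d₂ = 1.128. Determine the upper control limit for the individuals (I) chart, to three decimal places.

X̄ = (13.7 + 11.8 + 13.8 + 12.2 + 13.9 + 14.0 + 14.0 + 12.2 + 13.4 + 12.9) / 10 = 13.1900
Moving ranges: 1.9, 2.0, 1.6, 1.7, 0.1, 0.0, 1.8, 1.2, 0.5; M̄R̄ = 10.8000 / 9 = 1.2000
UCL = X̄ + 3·M̄R̄/d₂ = 13.1900 + 3 × 1.2000 / 1.128 = 16.3815

16.381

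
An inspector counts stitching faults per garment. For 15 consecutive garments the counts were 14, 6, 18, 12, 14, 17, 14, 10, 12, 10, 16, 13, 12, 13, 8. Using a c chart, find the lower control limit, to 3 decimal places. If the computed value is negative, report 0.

1.951

c̄ = (14 + 6 + 18 + 12 + 14 + 17 + 14 + 10 + 12 + 10 + 16 + 13 + 12 + 13 + 8) / 15 = 189 / 15 = 12.6000
LCL = c̄ − 3√c̄ = 12.6000 − 3 × 3.5496 = 1.9511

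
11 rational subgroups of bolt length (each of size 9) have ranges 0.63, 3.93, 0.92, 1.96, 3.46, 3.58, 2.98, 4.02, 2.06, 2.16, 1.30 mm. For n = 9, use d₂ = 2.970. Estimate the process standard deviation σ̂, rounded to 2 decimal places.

0.83

R̄ = (0.63 + 3.93 + 0.92 + 1.96 + 3.46 + 3.58 + 2.98 + 4.02 + 2.06 + 2.16 + 1.30) / 11 = 2.4545
σ̂ = R̄ / d₂ = 2.4545 / 2.970 = 0.8264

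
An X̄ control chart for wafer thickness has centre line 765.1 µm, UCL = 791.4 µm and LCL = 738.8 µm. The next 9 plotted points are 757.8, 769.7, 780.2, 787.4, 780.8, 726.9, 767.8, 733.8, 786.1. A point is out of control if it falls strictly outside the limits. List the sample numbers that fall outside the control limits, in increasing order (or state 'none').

Compare each point to [738.8, 791.4]: sample 6 = 726.9 < LCL; sample 8 = 733.8 < LCL.

6, 8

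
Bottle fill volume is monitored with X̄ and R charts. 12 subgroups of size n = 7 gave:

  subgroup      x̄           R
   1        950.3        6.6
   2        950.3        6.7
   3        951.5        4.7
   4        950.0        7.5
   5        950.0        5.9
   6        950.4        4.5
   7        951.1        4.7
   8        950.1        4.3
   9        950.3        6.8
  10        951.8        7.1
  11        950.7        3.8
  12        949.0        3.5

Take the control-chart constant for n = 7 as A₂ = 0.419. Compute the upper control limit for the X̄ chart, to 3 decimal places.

X̄̄ = (950.3 + 950.3 + 951.5 + 950.0 + 950.0 + 950.4 + 951.1 + 950.1 + 950.3 + 951.8 + 950.7 + 949.0) / 12 = 11405.5000 / 12 = 950.4583
R̄ = (6.6 + 6.7 + 4.7 + 7.5 + 5.9 + 4.5 + 4.7 + 4.3 + 6.8 + 7.1 + 3.8 + 3.5) / 12 = 66.1000 / 12 = 5.5083
UCL = X̄̄ + A₂·R̄ = 950.4583 + 0.419 × 5.5083 = 952.7663

952.766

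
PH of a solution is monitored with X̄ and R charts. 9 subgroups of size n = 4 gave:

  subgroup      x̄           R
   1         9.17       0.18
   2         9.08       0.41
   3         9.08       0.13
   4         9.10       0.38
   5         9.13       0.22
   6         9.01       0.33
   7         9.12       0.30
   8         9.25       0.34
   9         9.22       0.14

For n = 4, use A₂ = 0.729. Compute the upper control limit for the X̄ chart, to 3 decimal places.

9.326

X̄̄ = (9.17 + 9.08 + 9.08 + 9.10 + 9.13 + 9.01 + 9.12 + 9.25 + 9.22) / 9 = 82.1600 / 9 = 9.1289
R̄ = (0.18 + 0.41 + 0.13 + 0.38 + 0.22 + 0.33 + 0.30 + 0.34 + 0.14) / 9 = 2.4300 / 9 = 0.2700
UCL = X̄̄ + A₂·R̄ = 9.1289 + 0.729 × 0.2700 = 9.3257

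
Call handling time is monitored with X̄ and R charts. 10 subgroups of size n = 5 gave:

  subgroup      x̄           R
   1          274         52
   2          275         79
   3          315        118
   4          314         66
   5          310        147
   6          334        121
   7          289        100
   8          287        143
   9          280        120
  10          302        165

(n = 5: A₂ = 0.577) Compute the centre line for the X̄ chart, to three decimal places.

X̄̄ = (274 + 275 + 315 + 314 + 310 + 334 + 289 + 287 + 280 + 302) / 10 = 2980.0000 / 10 = 298.0000
CL = X̄̄ = 298.0000

298.000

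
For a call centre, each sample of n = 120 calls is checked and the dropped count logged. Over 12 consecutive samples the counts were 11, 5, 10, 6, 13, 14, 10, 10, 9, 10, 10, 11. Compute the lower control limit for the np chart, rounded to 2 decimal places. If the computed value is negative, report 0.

0.87

p̄ = Σdᵢ / (k·n) = 119 / (12 × 120) = 0.08264
LCL = np̄ − 3·√(np̄(1−p̄)) = 9.9167 − 3 × 3.0162 = 0.8682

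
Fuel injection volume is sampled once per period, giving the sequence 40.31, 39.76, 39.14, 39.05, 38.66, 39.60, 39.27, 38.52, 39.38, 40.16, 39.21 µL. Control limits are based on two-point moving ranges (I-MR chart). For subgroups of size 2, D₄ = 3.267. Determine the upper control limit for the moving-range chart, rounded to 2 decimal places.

2.05

Moving ranges: 0.55, 0.62, 0.09, 0.39, 0.94, 0.33, 0.75, 0.86, 0.78, 0.95; M̄R̄ = 6.2600 / 10 = 0.6260
UCL_MR = D₄·M̄R̄ = 3.267 × 0.6260 = 2.0451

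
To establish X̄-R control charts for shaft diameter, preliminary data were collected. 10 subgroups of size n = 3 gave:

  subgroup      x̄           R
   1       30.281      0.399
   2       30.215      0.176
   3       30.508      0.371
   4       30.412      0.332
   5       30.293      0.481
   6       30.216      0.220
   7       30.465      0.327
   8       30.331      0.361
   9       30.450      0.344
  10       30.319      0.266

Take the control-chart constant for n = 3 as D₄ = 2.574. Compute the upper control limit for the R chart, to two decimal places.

0.84

R̄ = (0.399 + 0.176 + 0.371 + 0.332 + 0.481 + 0.220 + 0.327 + 0.361 + 0.344 + 0.266) / 10 = 3.2770 / 10 = 0.3277
UCL_R = D₄·R̄ = 2.574 × 0.3277 = 0.8435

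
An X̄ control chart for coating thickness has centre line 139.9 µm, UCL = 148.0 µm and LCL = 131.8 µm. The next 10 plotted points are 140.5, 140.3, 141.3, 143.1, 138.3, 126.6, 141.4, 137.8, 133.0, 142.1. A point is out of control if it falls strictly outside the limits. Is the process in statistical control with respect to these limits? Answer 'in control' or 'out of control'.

Compare each point to [131.8, 148.0]: sample 6 = 126.6 < LCL.

out of control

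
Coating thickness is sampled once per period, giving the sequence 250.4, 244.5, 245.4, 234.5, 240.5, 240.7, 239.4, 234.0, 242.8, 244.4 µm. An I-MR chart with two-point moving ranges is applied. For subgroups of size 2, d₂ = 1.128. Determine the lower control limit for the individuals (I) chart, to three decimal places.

229.544

X̄ = (250.4 + 244.5 + 245.4 + 234.5 + 240.5 + 240.7 + 239.4 + 234.0 + 242.8 + 244.4) / 10 = 241.6600
Moving ranges: 5.9, 0.9, 10.9, 6.0, 0.2, 1.3, 5.4, 8.8, 1.6; M̄R̄ = 41.0000 / 9 = 4.5556
LCL = X̄ − 3·M̄R̄/d₂ = 241.6600 − 3 × 4.5556 / 1.128 = 229.5442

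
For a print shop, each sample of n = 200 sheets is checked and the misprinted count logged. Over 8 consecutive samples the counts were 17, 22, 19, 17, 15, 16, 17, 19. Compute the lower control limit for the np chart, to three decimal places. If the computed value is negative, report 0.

5.685

p̄ = Σdᵢ / (k·n) = 142 / (8 × 200) = 0.08875
LCL = np̄ − 3·√(np̄(1−p̄)) = 17.7500 − 3 × 4.0218 = 5.6847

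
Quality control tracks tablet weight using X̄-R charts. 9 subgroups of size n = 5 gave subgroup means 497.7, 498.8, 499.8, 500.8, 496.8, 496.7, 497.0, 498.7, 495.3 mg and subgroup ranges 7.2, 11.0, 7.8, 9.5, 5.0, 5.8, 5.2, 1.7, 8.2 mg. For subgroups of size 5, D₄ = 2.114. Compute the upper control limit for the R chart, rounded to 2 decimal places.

14.42

R̄ = (7.2 + 11.0 + 7.8 + 9.5 + 5.0 + 5.8 + 5.2 + 1.7 + 8.2) / 9 = 61.4000 / 9 = 6.8222
UCL_R = D₄·R̄ = 2.114 × 6.8222 = 14.4222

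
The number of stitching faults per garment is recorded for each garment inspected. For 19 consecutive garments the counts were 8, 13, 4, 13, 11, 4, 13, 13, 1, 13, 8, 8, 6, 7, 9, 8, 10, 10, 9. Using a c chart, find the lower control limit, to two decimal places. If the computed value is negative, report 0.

c̄ = (8 + 13 + 4 + 13 + 11 + 4 + 13 + 13 + 1 + 13 + 8 + 8 + 6 + 7 + 9 + 8 + 10 + 10 + 9) / 19 = 168 / 19 = 8.8421
LCL = c̄ − 3√c̄ = 8.8421 − 3 × 2.9736 = -0.0786 → 0 (cannot be negative)

0.00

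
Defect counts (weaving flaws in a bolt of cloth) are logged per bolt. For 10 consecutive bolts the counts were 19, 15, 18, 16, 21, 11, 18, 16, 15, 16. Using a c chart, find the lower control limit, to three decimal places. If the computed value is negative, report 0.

c̄ = (19 + 15 + 18 + 16 + 21 + 11 + 18 + 16 + 15 + 16) / 10 = 165 / 10 = 16.5000
LCL = c̄ − 3√c̄ = 16.5000 − 3 × 4.0620 = 4.3139

4.314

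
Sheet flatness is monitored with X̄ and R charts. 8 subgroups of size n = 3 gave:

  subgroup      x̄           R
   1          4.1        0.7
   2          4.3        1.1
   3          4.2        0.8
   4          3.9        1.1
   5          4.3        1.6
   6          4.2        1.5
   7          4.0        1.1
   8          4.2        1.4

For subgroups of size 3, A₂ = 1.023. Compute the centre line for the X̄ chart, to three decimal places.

X̄̄ = (4.1 + 4.3 + 4.2 + 3.9 + 4.3 + 4.2 + 4.0 + 4.2) / 8 = 33.2000 / 8 = 4.1500
CL = X̄̄ = 4.1500

4.150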